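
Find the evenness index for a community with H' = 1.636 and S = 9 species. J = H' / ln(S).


ln(9) = 2.19722
J = H' / ln(S) = 1.636 / 2.19722 = 0.744577 ≈ 0.7446

0.7446


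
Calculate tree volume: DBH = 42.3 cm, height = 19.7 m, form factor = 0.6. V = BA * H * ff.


(D/200)^2 = (42.3/200)^2 = 0.2115^2 = 0.04473225
BA = 3.141593 * 0.04473225 = 0.140531 m^2
V = 0.140531 * 19.7 * 0.6 = 1.66108 ≈ 1.661 m^3

1.661 m^3


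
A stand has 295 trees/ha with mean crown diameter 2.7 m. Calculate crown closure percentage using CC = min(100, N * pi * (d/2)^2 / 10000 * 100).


(d/2)^2 = (2.7/2)^2 = 1.35^2 = 1.8225
Crown area = 3.141593 * 1.8225 = 5.72555 m^2
N * area / 10000 * 100 = 295 * 5.72555 / 10000 * 100 = 16.8904
CC = min(100, 16.8904) = 16.8904 ≈ 16.9%

16.9%


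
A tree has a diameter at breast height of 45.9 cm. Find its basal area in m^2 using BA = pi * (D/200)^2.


D/200 = 45.9/200 = 0.2295 m
(D/200)^2 = 0.2295^2 = 0.05267025
BA = 3.141593 * 0.05267025 = 0.165468 ≈ 0.1655 m^2

0.1655 m^2


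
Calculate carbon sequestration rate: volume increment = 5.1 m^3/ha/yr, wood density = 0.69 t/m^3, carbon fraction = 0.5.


C = 5.1 * 0.69 * 0.5 = 1.7595 ≈ 1.76 t C/ha/yr

1.76 t C/ha/yr


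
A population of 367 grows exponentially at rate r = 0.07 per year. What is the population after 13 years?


r*t = 0.07 * 13 = 0.91
exp(0.91) = 2.48432
N = 367 * 2.48432 = 911.745 ≈ 912

912


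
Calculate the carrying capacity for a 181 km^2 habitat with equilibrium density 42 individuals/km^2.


K = 42 * 181 = 7602 individuals

7602 individuals


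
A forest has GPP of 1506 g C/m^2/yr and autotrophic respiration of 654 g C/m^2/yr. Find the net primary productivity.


NPP = GPP - Ra = 1506 - 654 = 852 g C/m^2/yr

852 g C/m^2/yr


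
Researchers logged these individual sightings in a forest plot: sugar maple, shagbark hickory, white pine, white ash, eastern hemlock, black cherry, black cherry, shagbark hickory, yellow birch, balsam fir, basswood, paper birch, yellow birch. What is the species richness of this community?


Total individuals logged = 13
Distinct species (count of individuals): sugar maple (1), shagbark hickory (2), white pine (1), white ash (1), eastern hemlock (1), black cherry (2), yellow birch (2), balsam fir (1), basswood (1), paper birch (1)
Species richness = number of distinct species = 10

10


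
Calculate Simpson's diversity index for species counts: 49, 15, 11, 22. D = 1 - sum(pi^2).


Total N = 49 + 15 + 11 + 22 = 97
Per-species terms:
  p = 49/97 = 0.505155; p^2 = 0.505155^2 = 0.255182
  p = 15/97 = 0.154639; p^2 = 0.154639^2 = 0.023913
  p = 11/97 = 0.113402; p^2 = 0.113402^2 = 0.012860
  p = 22/97 = 0.226804; p^2 = 0.226804^2 = 0.051440
sum(p^2) = 0.255182 + 0.023913 + 0.012860 + 0.051440 = 0.343395
D = 1 - 0.343395 = 0.656605 ≈ 0.6566

0.6566


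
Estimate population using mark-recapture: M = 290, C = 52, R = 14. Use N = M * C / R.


N = M * C / R = 290 * 52 / 14 = 15080 / 14 = 1077.14 ≈ 1077

1077 individuals


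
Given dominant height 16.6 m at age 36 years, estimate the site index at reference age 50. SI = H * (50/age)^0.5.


50/36 = 1.38889
(1.38889)^0.5 = 1.17851
SI = 16.6 * 1.17851 = 19.5633 ≈ 19.6 m

19.6 m


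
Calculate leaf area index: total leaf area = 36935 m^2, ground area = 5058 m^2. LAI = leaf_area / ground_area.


LAI = 36935 / 5058 = 7.3023 ≈ 7.30

7.30


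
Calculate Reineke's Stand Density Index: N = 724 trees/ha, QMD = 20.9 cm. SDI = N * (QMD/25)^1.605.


QMD/25 = 20.9/25 = 0.836
(0.836)^1.605 = exp(1.605 * ln(0.836)) = exp(1.605 * (-0.179127)) = exp(-0.287499) = 0.750137
SDI = 724 * 0.750137 = 543.099 ≈ 543

543


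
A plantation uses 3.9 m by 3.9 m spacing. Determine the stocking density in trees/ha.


N = 10000 / 3.9^2 = 10000 / 15.21 = 657.462 ≈ 657 trees/ha

657 trees/ha


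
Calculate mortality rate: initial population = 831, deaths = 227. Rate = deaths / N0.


Mortality rate = 227 / 831 = 0.273165 ≈ 0.2732

0.2732


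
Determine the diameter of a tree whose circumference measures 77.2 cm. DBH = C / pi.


DBH = C / pi = 77.2 / 3.141593 = 24.5735 ≈ 24.57 cm

24.57 cm


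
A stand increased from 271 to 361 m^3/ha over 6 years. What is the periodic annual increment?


PAI = (V2 - V1) / period = (361 - 271) / 6 = 90 / 6 = 15.00 m^3/ha/yr

15.00 m^3/ha/yr


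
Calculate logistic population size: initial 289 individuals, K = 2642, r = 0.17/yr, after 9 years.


(K - N0)/N0 = (2642 - 289)/289 = 2353/289 = 8.14187
r*t = 0.17 * 9 = 1.53; exp(-1.53) = 0.216536
8.14187 * 0.216536 = 1.76301
1 + 1.76301 = 2.76301
N = 2642 / 2.76301 = 956.204 ≈ 956

956


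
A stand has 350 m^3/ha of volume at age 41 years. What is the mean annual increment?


MAI = 350 / 41 = 8.5366 ≈ 8.54 m^3/ha/yr

8.54 m^3/ha/yr


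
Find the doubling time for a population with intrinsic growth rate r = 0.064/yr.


td = ln(2) / 0.064 = 0.693147 / 0.064 = 10.8304 ≈ 10.8 years

10.8 years


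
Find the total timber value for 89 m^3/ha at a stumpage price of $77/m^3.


Value = 89 * 77 = $6853/ha

$6853/ha


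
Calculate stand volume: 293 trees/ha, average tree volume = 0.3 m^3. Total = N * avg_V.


V_stand = 293 * 0.3 = 87.9 m^3/ha

87.9 m^3/ha


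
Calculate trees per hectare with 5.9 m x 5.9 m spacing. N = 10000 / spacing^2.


N = 10000 / 5.9^2 = 10000 / 34.81 = 287.274 ≈ 287 trees/ha

287 trees/ha


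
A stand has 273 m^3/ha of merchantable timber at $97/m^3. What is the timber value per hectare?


Value = 273 * 97 = $26481/ha

$26481/ha


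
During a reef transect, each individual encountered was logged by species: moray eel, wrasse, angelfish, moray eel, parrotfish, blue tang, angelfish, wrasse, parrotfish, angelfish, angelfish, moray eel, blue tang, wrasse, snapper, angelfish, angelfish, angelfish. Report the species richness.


Total individuals logged = 18
Distinct species (count of individuals): moray eel (3), wrasse (3), angelfish (7), parrotfish (2), blue tang (2), snapper (1)
Species richness = number of distinct species = 6

6


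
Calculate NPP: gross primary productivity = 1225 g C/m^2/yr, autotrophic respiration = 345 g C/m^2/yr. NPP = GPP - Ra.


NPP = GPP - Ra = 1225 - 345 = 880 g C/m^2/yr

880 g C/m^2/yr


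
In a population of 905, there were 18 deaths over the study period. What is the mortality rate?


Mortality rate = 18 / 905 = 0.019890 ≈ 0.0199

0.0199


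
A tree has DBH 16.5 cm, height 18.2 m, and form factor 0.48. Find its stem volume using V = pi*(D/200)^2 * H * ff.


(D/200)^2 = (16.5/200)^2 = 0.0825^2 = 0.00680625
BA = 3.141593 * 0.00680625 = 0.0213825 m^2
V = 0.0213825 * 18.2 * 0.48 = 0.186798 ≈ 0.187 m^3

0.187 m^3


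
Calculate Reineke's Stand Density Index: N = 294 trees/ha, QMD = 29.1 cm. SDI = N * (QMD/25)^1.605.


QMD/25 = 29.1/25 = 1.164
(1.164)^1.605 = exp(1.605 * ln(1.164)) = exp(1.605 * 0.151862) = exp(0.243739) = 1.27601
SDI = 294 * 1.27601 = 375.147 ≈ 375

375


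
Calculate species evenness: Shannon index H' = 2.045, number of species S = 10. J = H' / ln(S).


ln(10) = 2.30259
J = H' / ln(S) = 2.045 / 2.30259 = 0.888130 ≈ 0.8881

0.8881


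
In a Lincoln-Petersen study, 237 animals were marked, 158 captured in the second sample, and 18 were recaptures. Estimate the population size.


N = M * C / R = 237 * 158 / 18 = 37446 / 18 = 2080.33 ≈ 2080

2080 individuals


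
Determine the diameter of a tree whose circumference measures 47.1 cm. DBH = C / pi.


DBH = C / pi = 47.1 / 3.141593 = 14.9924 ≈ 14.99 cm

14.99 cm


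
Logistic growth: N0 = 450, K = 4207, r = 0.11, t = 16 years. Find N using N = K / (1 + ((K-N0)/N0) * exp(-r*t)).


(K - N0)/N0 = (4207 - 450)/450 = 3757/450 = 8.34889
r*t = 0.11 * 16 = 1.76; exp(-1.76) = 0.172045
8.34889 * 0.172045 = 1.43638
1 + 1.43638 = 2.43638
N = 4207 / 2.43638 = 1726.74 ≈ 1727

1727


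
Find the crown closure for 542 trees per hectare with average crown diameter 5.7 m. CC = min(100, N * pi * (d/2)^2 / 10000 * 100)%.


(d/2)^2 = (5.7/2)^2 = 2.85^2 = 8.1225
Crown area = 3.141593 * 8.1225 = 25.5176 m^2
N * area / 10000 * 100 = 542 * 25.5176 / 10000 * 100 = 138.305
CC = min(100, 138.305) = 100%

100%


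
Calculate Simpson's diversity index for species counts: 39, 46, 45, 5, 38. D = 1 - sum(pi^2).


Total N = 39 + 46 + 45 + 5 + 38 = 173
Per-species terms:
  p = 39/173 = 0.225434; p^2 = 0.225434^2 = 0.050820
  p = 46/173 = 0.265896; p^2 = 0.265896^2 = 0.070701
  p = 45/173 = 0.260116; p^2 = 0.260116^2 = 0.067660
  p = 5/173 = 0.028902; p^2 = 0.028902^2 = 0.000835
  p = 38/173 = 0.219653; p^2 = 0.219653^2 = 0.048247
sum(p^2) = 0.050820 + 0.070701 + 0.067660 + 0.000835 + 0.048247 = 0.238263
D = 1 - 0.238263 = 0.761737 ≈ 0.7617

0.7617


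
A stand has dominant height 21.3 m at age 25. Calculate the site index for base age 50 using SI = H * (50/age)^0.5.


50/25 = 2.00000
(2.00000)^0.5 = 1.41421
SI = 21.3 * 1.41421 = 30.1227 ≈ 30.1 m

30.1 m


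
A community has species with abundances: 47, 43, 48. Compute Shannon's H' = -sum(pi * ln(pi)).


Total N = 47 + 43 + 48 = 138
Per-species terms:
  p = 47/138 = 0.340580; ln(p) = -1.077105; p*ln(p) = 0.340580 * (-1.077105) = -0.366840
  p = 43/138 = 0.311594; ln(p) = -1.166054; p*ln(p) = 0.311594 * (-1.166054) = -0.363335
  p = 48/138 = 0.347826; ln(p) = -1.056053; p*ln(p) = 0.347826 * (-1.056053) = -0.367323
sum(p*ln(p)) = (-0.366840) + (-0.363335) + (-0.367323) = -1.097498
H' = -(-1.097498) = 1.097498 ≈ 1.0975

1.0975


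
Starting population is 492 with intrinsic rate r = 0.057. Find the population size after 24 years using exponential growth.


r*t = 0.057 * 24 = 1.368
exp(1.368) = 3.92749
N = 492 * 3.92749 = 1932.33 ≈ 1932

1932


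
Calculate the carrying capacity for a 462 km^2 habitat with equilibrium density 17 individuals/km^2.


K = 17 * 462 = 7854 individuals

7854 individuals


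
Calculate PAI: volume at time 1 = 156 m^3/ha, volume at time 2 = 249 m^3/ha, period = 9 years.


PAI = (V2 - V1) / period = (249 - 156) / 9 = 93 / 9 = 10.3333 ≈ 10.33 m^3/ha/yr

10.33 m^3/ha/yr


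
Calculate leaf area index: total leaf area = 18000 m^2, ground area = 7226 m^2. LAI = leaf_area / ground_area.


LAI = 18000 / 7226 = 2.4910 ≈ 2.49

2.49


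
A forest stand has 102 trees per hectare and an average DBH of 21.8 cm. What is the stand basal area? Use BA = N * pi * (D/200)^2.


(D/200)^2 = (21.8/200)^2 = 0.109^2 = 0.011881
Individual BA = 3.141593 * 0.011881 = 0.0373253 m^2
Stand BA = 102 * 0.0373253 = 3.80718 ≈ 3.81 m^2/ha

3.81 m^2/ha


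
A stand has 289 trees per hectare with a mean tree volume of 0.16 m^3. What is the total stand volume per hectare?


V_stand = 289 * 0.16 = 46.24 ≈ 46.2 m^3/ha

46.2 m^3/ha


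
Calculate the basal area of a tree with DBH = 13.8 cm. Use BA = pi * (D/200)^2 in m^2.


D/200 = 13.8/200 = 0.069 m
(D/200)^2 = 0.069^2 = 0.004761
BA = 3.141593 * 0.004761 = 0.0149571 ≈ 0.0150 m^2

0.0150 m^2


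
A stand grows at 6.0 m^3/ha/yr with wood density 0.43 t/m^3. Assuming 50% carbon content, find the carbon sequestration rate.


C = 6.0 * 0.43 * 0.5 = 1.29 t C/ha/yr

1.29 t C/ha/yr


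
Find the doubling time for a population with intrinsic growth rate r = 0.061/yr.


td = ln(2) / 0.061 = 0.693147 / 0.061 = 11.3631 ≈ 11.4 years

11.4 years


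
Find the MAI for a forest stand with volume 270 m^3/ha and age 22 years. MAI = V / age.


MAI = 270 / 22 = 12.2727 ≈ 12.27 m^3/ha/yr

12.27 m^3/ha/yr


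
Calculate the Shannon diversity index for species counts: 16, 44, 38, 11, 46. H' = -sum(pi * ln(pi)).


Total N = 16 + 44 + 38 + 11 + 46 = 155
Per-species terms:
  p = 16/155 = 0.103226; ln(p) = -2.270835; p*ln(p) = 0.103226 * (-2.270835) = -0.234409
  p = 44/155 = 0.283871; ln(p) = -1.259235; p*ln(p) = 0.283871 * (-1.259235) = -0.357460
  p = 38/155 = 0.245161; ln(p) = -1.405840; p*ln(p) = 0.245161 * (-1.405840) = -0.344657
  p = 11/155 = 0.070968; ln(p) = -2.645526; p*ln(p) = 0.070968 * (-2.645526) = -0.187748
  p = 46/155 = 0.296774; ln(p) = -1.214784; p*ln(p) = 0.296774 * (-1.214784) = -0.360516
sum(p*ln(p)) = (-0.234409) + (-0.357460) + (-0.344657) + (-0.187748) + (-0.360516) = -1.484790
H' = -(-1.484790) = 1.484790 ≈ 1.4848

1.4848


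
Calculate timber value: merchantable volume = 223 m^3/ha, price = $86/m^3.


Value = 223 * 86 = $19178/ha

$19178/ha


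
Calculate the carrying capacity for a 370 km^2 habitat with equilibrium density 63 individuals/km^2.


K = 63 * 370 = 23310 individuals

23310 individuals


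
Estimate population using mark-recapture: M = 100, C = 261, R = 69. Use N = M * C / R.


N = M * C / R = 100 * 261 / 69 = 26100 / 69 = 378.26 ≈ 378

378 individuals


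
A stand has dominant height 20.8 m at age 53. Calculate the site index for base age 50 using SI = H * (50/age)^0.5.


50/53 = 0.943396
(0.943396)^0.5 = 0.971286
SI = 20.8 * 0.971286 = 20.2027 ≈ 20.2 m

20.2 m


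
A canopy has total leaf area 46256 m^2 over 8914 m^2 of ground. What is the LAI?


LAI = 46256 / 8914 = 5.1891 ≈ 5.19

5.19


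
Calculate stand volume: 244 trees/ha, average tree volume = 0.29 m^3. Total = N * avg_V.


V_stand = 244 * 0.29 = 70.76 ≈ 70.8 m^3/ha

70.8 m^3/ha


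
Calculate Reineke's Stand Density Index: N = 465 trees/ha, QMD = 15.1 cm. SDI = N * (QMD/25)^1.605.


QMD/25 = 15.1/25 = 0.604
(0.604)^1.605 = exp(1.605 * ln(0.604)) = exp(1.605 * (-0.504181)) = exp(-0.809211) = 0.445209
SDI = 465 * 0.445209 = 207.022 ≈ 207

207


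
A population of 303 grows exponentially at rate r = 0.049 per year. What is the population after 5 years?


r*t = 0.049 * 5 = 0.245
exp(0.245) = 1.27762
N = 303 * 1.27762 = 387.119 ≈ 387

387


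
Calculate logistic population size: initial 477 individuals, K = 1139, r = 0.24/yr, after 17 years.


(K - N0)/N0 = (1139 - 477)/477 = 662/477 = 1.38784
r*t = 0.24 * 17 = 4.08; exp(-4.08) = 0.0169075
1.38784 * 0.0169075 = 0.0234649
1 + 0.0234649 = 1.02346
N = 1139 / 1.02346 = 1112.89 ≈ 1113

1113


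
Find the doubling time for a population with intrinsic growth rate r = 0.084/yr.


td = ln(2) / 0.084 = 0.693147 / 0.084 = 8.25175 ≈ 8.3 years

8.3 years


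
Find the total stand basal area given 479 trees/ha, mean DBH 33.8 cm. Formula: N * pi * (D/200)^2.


(D/200)^2 = (33.8/200)^2 = 0.169^2 = 0.028561
Individual BA = 3.141593 * 0.028561 = 0.0897270 m^2
Stand BA = 479 * 0.0897270 = 42.9792 ≈ 42.98 m^2/ha

42.98 m^2/ha


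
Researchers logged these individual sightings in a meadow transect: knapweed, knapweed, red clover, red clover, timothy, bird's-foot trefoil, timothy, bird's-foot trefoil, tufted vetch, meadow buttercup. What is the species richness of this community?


Total individuals logged = 10
Distinct species (count of individuals): knapweed (2), red clover (2), timothy (2), bird's-foot trefoil (2), tufted vetch (1), meadow buttercup (1)
Species richness = number of distinct species = 6

6


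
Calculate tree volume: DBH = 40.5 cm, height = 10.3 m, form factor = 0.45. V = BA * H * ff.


(D/200)^2 = (40.5/200)^2 = 0.2025^2 = 0.04100625
BA = 3.141593 * 0.04100625 = 0.128825 m^2
V = 0.128825 * 10.3 * 0.45 = 0.597104 ≈ 0.597 m^3

0.597 m^3


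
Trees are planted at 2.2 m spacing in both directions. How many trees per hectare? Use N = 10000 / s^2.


N = 10000 / 2.2^2 = 10000 / 4.84 = 2066.12 ≈ 2066 trees/ha

2066 trees/ha


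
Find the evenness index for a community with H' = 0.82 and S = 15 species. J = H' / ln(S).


ln(15) = 2.70805
J = H' / ln(S) = 0.82 / 2.70805 = 0.302801 ≈ 0.3028

0.3028


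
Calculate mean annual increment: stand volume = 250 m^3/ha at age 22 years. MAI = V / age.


MAI = 250 / 22 = 11.3636 ≈ 11.36 m^3/ha/yr

11.36 m^3/ha/yr


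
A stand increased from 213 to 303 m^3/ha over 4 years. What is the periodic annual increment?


PAI = (V2 - V1) / period = (303 - 213) / 4 = 90 / 4 = 22.50 m^3/ha/yr

22.50 m^3/ha/yr


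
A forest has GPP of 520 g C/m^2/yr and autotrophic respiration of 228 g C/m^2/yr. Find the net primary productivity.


NPP = GPP - Ra = 520 - 228 = 292 g C/m^2/yr

292 g C/m^2/yr


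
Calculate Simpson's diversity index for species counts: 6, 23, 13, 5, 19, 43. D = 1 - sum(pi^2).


Total N = 6 + 23 + 13 + 5 + 19 + 43 = 109
Per-species terms:
  p = 6/109 = 0.055046; p^2 = 0.055046^2 = 0.003030
  p = 23/109 = 0.211009; p^2 = 0.211009^2 = 0.044525
  p = 13/109 = 0.119266; p^2 = 0.119266^2 = 0.014224
  p = 5/109 = 0.045872; p^2 = 0.045872^2 = 0.002104
  p = 19/109 = 0.174312; p^2 = 0.174312^2 = 0.030385
  p = 43/109 = 0.394495; p^2 = 0.394495^2 = 0.155626
sum(p^2) = 0.003030 + 0.044525 + 0.014224 + 0.002104 + 0.030385 + 0.155626 = 0.249894
D = 1 - 0.249894 = 0.750106 ≈ 0.7501

0.7501


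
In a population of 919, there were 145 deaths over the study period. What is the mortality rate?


Mortality rate = 145 / 919 = 0.157780 ≈ 0.1578

0.1578


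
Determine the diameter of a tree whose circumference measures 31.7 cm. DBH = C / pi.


DBH = C / pi = 31.7 / 3.141593 = 10.0904 ≈ 10.09 cm

10.09 cm


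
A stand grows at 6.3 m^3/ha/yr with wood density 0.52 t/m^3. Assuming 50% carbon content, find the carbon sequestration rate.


C = 6.3 * 0.52 * 0.5 = 1.638 ≈ 1.64 t C/ha/yr

1.64 t C/ha/yr


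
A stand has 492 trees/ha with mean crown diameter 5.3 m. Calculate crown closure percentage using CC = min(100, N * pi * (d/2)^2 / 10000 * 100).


(d/2)^2 = (5.3/2)^2 = 2.65^2 = 7.0225
Crown area = 3.141593 * 7.0225 = 22.0618 m^2
N * area / 10000 * 100 = 492 * 22.0618 / 10000 * 100 = 108.544
CC = min(100, 108.544) = 100%

100%


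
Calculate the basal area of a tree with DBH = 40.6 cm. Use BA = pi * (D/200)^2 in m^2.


D/200 = 40.6/200 = 0.203 m
(D/200)^2 = 0.203^2 = 0.041209
BA = 3.141593 * 0.041209 = 0.129462 ≈ 0.1295 m^2

0.1295 m^2


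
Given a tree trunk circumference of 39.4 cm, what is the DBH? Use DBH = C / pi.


DBH = C / pi = 39.4 / 3.141593 = 12.5414 ≈ 12.54 cm

12.54 cm


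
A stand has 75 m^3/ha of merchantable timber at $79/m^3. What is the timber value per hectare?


Value = 75 * 79 = $5925/ha

$5925/ha


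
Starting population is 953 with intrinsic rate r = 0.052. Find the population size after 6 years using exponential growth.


r*t = 0.052 * 6 = 0.312
exp(0.312) = 1.36615
N = 953 * 1.36615 = 1301.94 ≈ 1302

1302


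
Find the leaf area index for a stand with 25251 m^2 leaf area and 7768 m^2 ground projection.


LAI = 25251 / 7768 = 3.2506 ≈ 3.25

3.25


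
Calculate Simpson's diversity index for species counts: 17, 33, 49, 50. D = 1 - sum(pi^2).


Total N = 17 + 33 + 49 + 50 = 149
Per-species terms:
  p = 17/149 = 0.114094; p^2 = 0.114094^2 = 0.013017
  p = 33/149 = 0.221477; p^2 = 0.221477^2 = 0.049052
  p = 49/149 = 0.328859; p^2 = 0.328859^2 = 0.108148
  p = 50/149 = 0.335570; p^2 = 0.335570^2 = 0.112607
sum(p^2) = 0.013017 + 0.049052 + 0.108148 + 0.112607 = 0.282824
D = 1 - 0.282824 = 0.717176 ≈ 0.7172

0.7172


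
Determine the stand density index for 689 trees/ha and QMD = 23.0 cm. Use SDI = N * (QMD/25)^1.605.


QMD/25 = 23.0/25 = 0.92
(0.92)^1.605 = exp(1.605 * ln(0.92)) = exp(1.605 * (-0.0833816)) = exp(-0.133827) = 0.874741
SDI = 689 * 0.874741 = 602.697 ≈ 603

603


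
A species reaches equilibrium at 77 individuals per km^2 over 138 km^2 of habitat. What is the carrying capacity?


K = 77 * 138 = 10626 individuals

10626 individuals


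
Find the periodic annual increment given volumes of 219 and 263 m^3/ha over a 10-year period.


PAI = (V2 - V1) / period = (263 - 219) / 10 = 44 / 10 = 4.40 m^3/ha/yr

4.40 m^3/ha/yr


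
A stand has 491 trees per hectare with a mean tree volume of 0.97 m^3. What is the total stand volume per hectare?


V_stand = 491 * 0.97 = 476.27 ≈ 476.3 m^3/ha

476.3 m^3/ha


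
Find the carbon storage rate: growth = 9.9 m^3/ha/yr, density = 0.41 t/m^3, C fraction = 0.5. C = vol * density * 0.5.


C = 9.9 * 0.41 * 0.5 = 2.0295 ≈ 2.03 t C/ha/yr

2.03 t C/ha/yr


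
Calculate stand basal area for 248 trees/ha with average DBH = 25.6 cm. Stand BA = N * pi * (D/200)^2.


(D/200)^2 = (25.6/200)^2 = 0.128^2 = 0.016384
Individual BA = 3.141593 * 0.016384 = 0.0514719 m^2
Stand BA = 248 * 0.0514719 = 12.7650 ≈ 12.77 m^2/ha

12.77 m^2/ha


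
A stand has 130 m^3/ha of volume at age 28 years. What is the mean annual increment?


MAI = 130 / 28 = 4.6429 ≈ 4.64 m^3/ha/yr

4.64 m^3/ha/yr


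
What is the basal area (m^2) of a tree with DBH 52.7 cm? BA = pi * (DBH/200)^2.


D/200 = 52.7/200 = 0.2635 m
(D/200)^2 = 0.2635^2 = 0.06943225
BA = 3.141593 * 0.06943225 = 0.218128 ≈ 0.2181 m^2

0.2181 m^2


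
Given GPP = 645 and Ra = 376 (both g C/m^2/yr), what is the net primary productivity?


NPP = GPP - Ra = 645 - 376 = 269 g C/m^2/yr

269 g C/m^2/yr


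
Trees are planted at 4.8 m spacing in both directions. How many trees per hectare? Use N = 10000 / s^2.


N = 10000 / 4.8^2 = 10000 / 23.04 = 434.028 ≈ 434 trees/ha

434 trees/ha


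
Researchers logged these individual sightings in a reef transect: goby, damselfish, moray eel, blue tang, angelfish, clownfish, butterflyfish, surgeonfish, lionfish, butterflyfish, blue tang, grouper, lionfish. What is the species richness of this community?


Total individuals logged = 13
Distinct species (count of individuals): goby (1), damselfish (1), moray eel (1), blue tang (2), angelfish (1), clownfish (1), butterflyfish (2), surgeonfish (1), lionfish (2), grouper (1)
Species richness = number of distinct species = 10

10


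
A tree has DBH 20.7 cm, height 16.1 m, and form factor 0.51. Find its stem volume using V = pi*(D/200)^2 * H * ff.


(D/200)^2 = (20.7/200)^2 = 0.1035^2 = 0.01071225
BA = 3.141593 * 0.01071225 = 0.0336535 m^2
V = 0.0336535 * 16.1 * 0.51 = 0.276329 ≈ 0.276 m^3

0.276 m^3


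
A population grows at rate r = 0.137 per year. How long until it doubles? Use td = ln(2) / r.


td = ln(2) / 0.137 = 0.693147 / 0.137 = 5.05947 ≈ 5.1 years

5.1 years


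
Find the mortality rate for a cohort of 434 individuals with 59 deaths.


Mortality rate = 59 / 434 = 0.135945 ≈ 0.1359

0.1359


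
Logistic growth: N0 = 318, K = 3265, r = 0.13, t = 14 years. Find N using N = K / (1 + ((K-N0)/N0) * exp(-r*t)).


(K - N0)/N0 = (3265 - 318)/318 = 2947/318 = 9.26730
r*t = 0.13 * 14 = 1.82; exp(-1.82) = 0.162026
9.26730 * 0.162026 = 1.50154
1 + 1.50154 = 2.50154
N = 3265 / 2.50154 = 1305.20 ≈ 1305

1305


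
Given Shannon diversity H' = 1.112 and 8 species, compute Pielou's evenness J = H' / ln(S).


ln(8) = 2.07944
J = H' / ln(S) = 1.112 / 2.07944 = 0.534759 ≈ 0.5348

0.5348


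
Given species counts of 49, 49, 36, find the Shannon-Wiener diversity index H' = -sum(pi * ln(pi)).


Total N = 49 + 49 + 36 = 134
Per-species terms:
  p = 49/134 = 0.365672; ln(p) = -1.006019; p*ln(p) = 0.365672 * (-1.006019) = -0.367873
  p = 49/134 = 0.365672; ln(p) = -1.006019; p*ln(p) = 0.365672 * (-1.006019) = -0.367873
  p = 36/134 = 0.268657; ln(p) = -1.314320; p*ln(p) = 0.268657 * (-1.314320) = -0.353101
sum(p*ln(p)) = (-0.367873) + (-0.367873) + (-0.353101) = -1.088847
H' = -(-1.088847) = 1.088847 ≈ 1.0888

1.0888


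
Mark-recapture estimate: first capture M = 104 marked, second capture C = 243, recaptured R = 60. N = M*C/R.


N = M * C / R = 104 * 243 / 60 = 25272 / 60 = 421.20 ≈ 421

421 individuals


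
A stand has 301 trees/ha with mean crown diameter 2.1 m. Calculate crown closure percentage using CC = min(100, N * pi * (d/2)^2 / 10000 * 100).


(d/2)^2 = (2.1/2)^2 = 1.05^2 = 1.1025
Crown area = 3.141593 * 1.1025 = 3.46361 m^2
N * area / 10000 * 100 = 301 * 3.46361 / 10000 * 100 = 10.4255
CC = min(100, 10.4255) = 10.4255 ≈ 10.4%

10.4%


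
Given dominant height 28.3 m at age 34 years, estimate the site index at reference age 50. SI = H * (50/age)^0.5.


50/34 = 1.47059
(1.47059)^0.5 = 1.21268
SI = 28.3 * 1.21268 = 34.3188 ≈ 34.3 m

34.3 m


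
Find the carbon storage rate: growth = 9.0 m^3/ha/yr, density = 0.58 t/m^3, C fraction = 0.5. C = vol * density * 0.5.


C = 9.0 * 0.58 * 0.5 = 2.61 t C/ha/yr

2.61 t C/ha/yr


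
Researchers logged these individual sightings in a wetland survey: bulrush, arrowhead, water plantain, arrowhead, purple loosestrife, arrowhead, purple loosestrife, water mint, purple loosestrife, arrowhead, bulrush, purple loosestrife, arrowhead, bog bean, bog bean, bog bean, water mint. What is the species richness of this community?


Total individuals logged = 17
Distinct species (count of individuals): bulrush (2), arrowhead (5), water plantain (1), purple loosestrife (4), water mint (2), bog bean (3)
Species richness = number of distinct species = 6

6


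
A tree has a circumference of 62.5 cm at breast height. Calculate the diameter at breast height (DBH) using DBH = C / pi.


DBH = C / pi = 62.5 / 3.141593 = 19.8944 ≈ 19.89 cm

19.89 cm


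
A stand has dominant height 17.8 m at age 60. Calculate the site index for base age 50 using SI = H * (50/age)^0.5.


50/60 = 0.833333
(0.833333)^0.5 = 0.912871
SI = 17.8 * 0.912871 = 16.2491 ≈ 16.2 m

16.2 m


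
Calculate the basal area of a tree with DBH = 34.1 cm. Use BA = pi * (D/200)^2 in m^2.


D/200 = 34.1/200 = 0.1705 m
(D/200)^2 = 0.1705^2 = 0.02907025
BA = 3.141593 * 0.02907025 = 0.0913269 ≈ 0.0913 m^2

0.0913 m^2


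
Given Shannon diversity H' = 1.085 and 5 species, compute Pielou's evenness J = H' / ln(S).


ln(5) = 1.60944
J = H' / ln(S) = 1.085 / 1.60944 = 0.674148 ≈ 0.6741

0.6741


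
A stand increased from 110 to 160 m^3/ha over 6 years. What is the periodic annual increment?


PAI = (V2 - V1) / period = (160 - 110) / 6 = 50 / 6 = 8.3333 ≈ 8.33 m^3/ha/yr

8.33 m^3/ha/yr


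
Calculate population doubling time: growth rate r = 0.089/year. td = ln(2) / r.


td = ln(2) / 0.089 = 0.693147 / 0.089 = 7.78817 ≈ 7.8 years

7.8 years


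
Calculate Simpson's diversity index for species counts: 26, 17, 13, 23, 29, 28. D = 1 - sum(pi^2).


Total N = 26 + 17 + 13 + 23 + 29 + 28 = 136
Per-species terms:
  p = 26/136 = 0.191176; p^2 = 0.191176^2 = 0.036548
  p = 17/136 = 0.125000; p^2 = 0.125000^2 = 0.015625
  p = 13/136 = 0.095588; p^2 = 0.095588^2 = 0.009137
  p = 23/136 = 0.169118; p^2 = 0.169118^2 = 0.028601
  p = 29/136 = 0.213235; p^2 = 0.213235^2 = 0.045469
  p = 28/136 = 0.205882; p^2 = 0.205882^2 = 0.042387
sum(p^2) = 0.036548 + 0.015625 + 0.009137 + 0.028601 + 0.045469 + 0.042387 = 0.177767
D = 1 - 0.177767 = 0.822233 ≈ 0.8222

0.8222


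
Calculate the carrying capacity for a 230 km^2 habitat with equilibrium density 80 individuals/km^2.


K = 80 * 230 = 18400 individuals

18400 individuals


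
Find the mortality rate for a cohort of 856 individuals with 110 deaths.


Mortality rate = 110 / 856 = 0.128505 ≈ 0.1285

0.1285


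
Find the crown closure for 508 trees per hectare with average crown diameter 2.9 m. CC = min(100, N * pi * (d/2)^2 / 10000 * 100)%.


(d/2)^2 = (2.9/2)^2 = 1.45^2 = 2.1025
Crown area = 3.141593 * 2.1025 = 6.60520 m^2
N * area / 10000 * 100 = 508 * 6.60520 / 10000 * 100 = 33.5544
CC = min(100, 33.5544) = 33.5544 ≈ 33.6%

33.6%


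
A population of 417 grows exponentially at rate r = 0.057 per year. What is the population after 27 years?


r*t = 0.057 * 27 = 1.539
exp(1.539) = 4.65993
N = 417 * 4.65993 = 1943.19 ≈ 1943

1943


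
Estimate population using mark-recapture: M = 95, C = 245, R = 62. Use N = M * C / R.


N = M * C / R = 95 * 245 / 62 = 23275 / 62 = 375.40 ≈ 375

375 individuals


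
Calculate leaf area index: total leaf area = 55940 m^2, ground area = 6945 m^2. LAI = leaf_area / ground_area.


LAI = 55940 / 6945 = 8.0547 ≈ 8.05

8.05


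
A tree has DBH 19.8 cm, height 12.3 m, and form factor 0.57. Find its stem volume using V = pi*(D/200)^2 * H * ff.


(D/200)^2 = (19.8/200)^2 = 0.099^2 = 0.009801
BA = 3.141593 * 0.009801 = 0.0307908 m^2
V = 0.0307908 * 12.3 * 0.57 = 0.215874 ≈ 0.216 m^3

0.216 m^3


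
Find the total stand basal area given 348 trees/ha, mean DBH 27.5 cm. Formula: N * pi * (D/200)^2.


(D/200)^2 = (27.5/200)^2 = 0.1375^2 = 0.01890625
Individual BA = 3.141593 * 0.01890625 = 0.0593957 m^2
Stand BA = 348 * 0.0593957 = 20.6697 ≈ 20.67 m^2/ha

20.67 m^2/ha


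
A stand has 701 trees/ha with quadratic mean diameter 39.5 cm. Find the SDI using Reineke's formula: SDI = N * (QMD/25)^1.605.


QMD/25 = 39.5/25 = 1.58
(1.58)^1.605 = exp(1.605 * ln(1.58)) = exp(1.605 * 0.457425) = exp(0.734167) = 2.08375
SDI = 701 * 2.08375 = 1460.71 ≈ 1461

1461


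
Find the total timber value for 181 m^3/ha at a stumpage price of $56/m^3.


Value = 181 * 56 = $10136/ha

$10136/ha


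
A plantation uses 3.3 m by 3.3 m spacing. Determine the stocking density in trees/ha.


N = 10000 / 3.3^2 = 10000 / 10.89 = 918.274 ≈ 918 trees/ha

918 trees/ha


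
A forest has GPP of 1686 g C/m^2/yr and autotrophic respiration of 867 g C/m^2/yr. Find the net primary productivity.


NPP = GPP - Ra = 1686 - 867 = 819 g C/m^2/yr

819 g C/m^2/yr


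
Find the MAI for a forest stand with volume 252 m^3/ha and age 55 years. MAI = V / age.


MAI = 252 / 55 = 4.5818 ≈ 4.58 m^3/ha/yr

4.58 m^3/ha/yr


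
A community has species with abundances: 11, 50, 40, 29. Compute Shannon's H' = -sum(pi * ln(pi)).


Total N = 11 + 50 + 40 + 29 = 130
Per-species terms:
  p = 11/130 = 0.084615; ln(p) = -2.469644; p*ln(p) = 0.084615 * (-2.469644) = -0.208969
  p = 50/130 = 0.384615; ln(p) = -0.955512; p*ln(p) = 0.384615 * (-0.955512) = -0.367504
  p = 40/130 = 0.307692; ln(p) = -1.178656; p*ln(p) = 0.307692 * (-1.178656) = -0.362663
  p = 29/130 = 0.223077; ln(p) = -1.500238; p*ln(p) = 0.223077 * (-1.500238) = -0.334669
sum(p*ln(p)) = (-0.208969) + (-0.367504) + (-0.362663) + (-0.334669) = -1.273805
H' = -(-1.273805) = 1.273805 ≈ 1.2738

1.2738


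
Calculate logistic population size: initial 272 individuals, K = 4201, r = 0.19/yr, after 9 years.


(K - N0)/N0 = (4201 - 272)/272 = 3929/272 = 14.4449
r*t = 0.19 * 9 = 1.71; exp(-1.71) = 0.180866
14.4449 * 0.180866 = 2.61259
1 + 2.61259 = 3.61259
N = 4201 / 3.61259 = 1162.88 ≈ 1163

1163


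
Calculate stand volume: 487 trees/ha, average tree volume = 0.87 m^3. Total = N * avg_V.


V_stand = 487 * 0.87 = 423.69 ≈ 423.7 m^3/ha

423.7 m^3/ha


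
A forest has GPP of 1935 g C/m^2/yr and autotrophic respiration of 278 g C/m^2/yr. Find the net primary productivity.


NPP = GPP - Ra = 1935 - 278 = 1657 g C/m^2/yr

1657 g C/m^2/yr


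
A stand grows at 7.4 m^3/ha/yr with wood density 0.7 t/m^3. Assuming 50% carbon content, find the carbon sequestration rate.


C = 7.4 * 0.7 * 0.5 = 2.59 t C/ha/yr

2.59 t C/ha/yr


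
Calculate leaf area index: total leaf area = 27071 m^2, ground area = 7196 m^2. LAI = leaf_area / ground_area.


LAI = 27071 / 7196 = 3.7620 ≈ 3.76

3.76


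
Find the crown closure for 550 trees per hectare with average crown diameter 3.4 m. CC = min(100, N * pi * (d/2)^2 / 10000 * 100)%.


(d/2)^2 = (3.4/2)^2 = 1.7^2 = 2.89
Crown area = 3.141593 * 2.89 = 9.07920 m^2
N * area / 10000 * 100 = 550 * 9.07920 / 10000 * 100 = 49.9356
CC = min(100, 49.9356) = 49.9356 ≈ 49.9%

49.9%


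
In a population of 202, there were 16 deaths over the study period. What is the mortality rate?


Mortality rate = 16 / 202 = 0.079208 ≈ 0.0792

0.0792


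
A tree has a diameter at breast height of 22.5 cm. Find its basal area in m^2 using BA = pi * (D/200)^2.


D/200 = 22.5/200 = 0.1125 m
(D/200)^2 = 0.1125^2 = 0.01265625
BA = 3.141593 * 0.01265625 = 0.0397608 ≈ 0.0398 m^2

0.0398 m^2


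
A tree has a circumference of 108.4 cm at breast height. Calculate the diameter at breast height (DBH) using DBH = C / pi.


DBH = C / pi = 108.4 / 3.141593 = 34.5048 ≈ 34.50 cm

34.50 cm


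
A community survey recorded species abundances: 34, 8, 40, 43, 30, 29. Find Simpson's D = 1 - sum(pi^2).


Total N = 34 + 8 + 40 + 43 + 30 + 29 = 184
Per-species terms:
  p = 34/184 = 0.184783; p^2 = 0.184783^2 = 0.034145
  p = 8/184 = 0.043478; p^2 = 0.043478^2 = 0.001890
  p = 40/184 = 0.217391; p^2 = 0.217391^2 = 0.047259
  p = 43/184 = 0.233696; p^2 = 0.233696^2 = 0.054614
  p = 30/184 = 0.163043; p^2 = 0.163043^2 = 0.026583
  p = 29/184 = 0.157609; p^2 = 0.157609^2 = 0.024841
sum(p^2) = 0.034145 + 0.001890 + 0.047259 + 0.054614 + 0.026583 + 0.024841 = 0.189332
D = 1 - 0.189332 = 0.810668 ≈ 0.8107

0.8107


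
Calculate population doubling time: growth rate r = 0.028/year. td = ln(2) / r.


td = ln(2) / 0.028 = 0.693147 / 0.028 = 24.7553 ≈ 24.8 years

24.8 years


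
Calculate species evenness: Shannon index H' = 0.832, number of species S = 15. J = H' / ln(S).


ln(15) = 2.70805
J = H' / ln(S) = 0.832 / 2.70805 = 0.307232 ≈ 0.3072

0.3072


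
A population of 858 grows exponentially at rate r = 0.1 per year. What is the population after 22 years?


r*t = 0.1 * 22 = 2.2
exp(2.2) = 9.02501
N = 858 * 9.02501 = 7743.46 ≈ 7743

7743


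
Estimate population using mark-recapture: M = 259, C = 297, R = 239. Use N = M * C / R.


N = M * C / R = 259 * 297 / 239 = 76923 / 239 = 321.85 ≈ 322

322 individuals


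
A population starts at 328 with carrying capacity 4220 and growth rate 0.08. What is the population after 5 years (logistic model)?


(K - N0)/N0 = (4220 - 328)/328 = 3892/328 = 11.8659
r*t = 0.08 * 5 = 0.4; exp(-0.4) = 0.670320
11.8659 * 0.670320 = 7.95395
1 + 7.95395 = 8.95395
N = 4220 / 8.95395 = 471.300 ≈ 471

471


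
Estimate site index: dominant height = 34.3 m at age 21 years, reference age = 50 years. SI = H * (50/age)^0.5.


50/21 = 2.38095
(2.38095)^0.5 = 1.54303
SI = 34.3 * 1.54303 = 52.9259 ≈ 52.9 m

52.9 m


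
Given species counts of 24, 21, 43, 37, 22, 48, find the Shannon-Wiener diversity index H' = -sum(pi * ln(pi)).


Total N = 24 + 21 + 43 + 37 + 22 + 48 = 195
Per-species terms:
  p = 24/195 = 0.123077; ln(p) = -2.094945; p*ln(p) = 0.123077 * (-2.094945) = -0.257840
  p = 21/195 = 0.107692; ln(p) = -2.228480; p*ln(p) = 0.107692 * (-2.228480) = -0.239989
  p = 43/195 = 0.220513; ln(p) = -1.511799; p*ln(p) = 0.220513 * (-1.511799) = -0.333371
  p = 37/195 = 0.189744; ln(p) = -1.662079; p*ln(p) = 0.189744 * (-1.662079) = -0.315370
  p = 22/195 = 0.112821; ln(p) = -2.181953; p*ln(p) = 0.112821 * (-2.181953) = -0.246170
  p = 48/195 = 0.246154; ln(p) = -1.401798; p*ln(p) = 0.246154 * (-1.401798) = -0.345058
sum(p*ln(p)) = (-0.257840) + (-0.239989) + (-0.333371) + (-0.315370) + (-0.246170) + (-0.345058) = -1.737798
H' = -(-1.737798) = 1.737798 ≈ 1.7378

1.7378


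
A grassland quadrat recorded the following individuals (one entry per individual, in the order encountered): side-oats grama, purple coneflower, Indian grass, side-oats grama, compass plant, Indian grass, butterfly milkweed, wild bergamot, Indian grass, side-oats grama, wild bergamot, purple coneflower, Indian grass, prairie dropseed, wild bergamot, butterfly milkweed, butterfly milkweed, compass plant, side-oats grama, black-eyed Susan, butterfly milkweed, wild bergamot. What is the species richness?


Total individuals logged = 22
Distinct species (count of individuals): side-oats grama (4), purple coneflower (2), Indian grass (4), compass plant (2), butterfly milkweed (4), wild bergamot (4), prairie dropseed (1), black-eyed Susan (1)
Species richness = number of distinct species = 8

8


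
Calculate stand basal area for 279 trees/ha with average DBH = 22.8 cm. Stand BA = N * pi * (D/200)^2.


(D/200)^2 = (22.8/200)^2 = 0.114^2 = 0.012996
Individual BA = 3.141593 * 0.012996 = 0.0408281 m^2
Stand BA = 279 * 0.0408281 = 11.3910 ≈ 11.39 m^2/ha

11.39 m^2/ha


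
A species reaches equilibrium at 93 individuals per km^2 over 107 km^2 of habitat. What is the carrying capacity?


K = 93 * 107 = 9951 individuals

9951 individuals


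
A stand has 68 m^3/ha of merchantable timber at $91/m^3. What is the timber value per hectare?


Value = 68 * 91 = $6188/ha

$6188/ha


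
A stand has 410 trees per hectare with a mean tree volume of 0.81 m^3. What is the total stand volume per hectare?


V_stand = 410 * 0.81 = 332.1 m^3/ha

332.1 m^3/ha


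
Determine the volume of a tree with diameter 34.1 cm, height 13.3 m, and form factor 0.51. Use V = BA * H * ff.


(D/200)^2 = (34.1/200)^2 = 0.1705^2 = 0.02907025
BA = 3.141593 * 0.02907025 = 0.0913269 m^2
V = 0.0913269 * 13.3 * 0.51 = 0.619470 ≈ 0.619 m^3

0.619 m^3


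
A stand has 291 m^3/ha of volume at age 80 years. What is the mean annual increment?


MAI = 291 / 80 = 3.6375 ≈ 3.64 m^3/ha/yr

3.64 m^3/ha/yr


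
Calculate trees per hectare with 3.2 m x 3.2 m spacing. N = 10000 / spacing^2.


N = 10000 / 3.2^2 = 10000 / 10.24 = 976.563 ≈ 977 trees/ha

977 trees/ha


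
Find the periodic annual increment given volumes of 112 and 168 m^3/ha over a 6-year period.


PAI = (V2 - V1) / period = (168 - 112) / 6 = 56 / 6 = 9.3333 ≈ 9.33 m^3/ha/yr

9.33 m^3/ha/yr


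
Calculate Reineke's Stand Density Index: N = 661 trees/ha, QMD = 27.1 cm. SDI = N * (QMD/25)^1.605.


QMD/25 = 27.1/25 = 1.084
(1.084)^1.605 = exp(1.605 * ln(1.084)) = exp(1.605 * 0.0806579) = exp(0.129456) = 1.13821
SDI = 661 * 1.13821 = 752.357 ≈ 752

752


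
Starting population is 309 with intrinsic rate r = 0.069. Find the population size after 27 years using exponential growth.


r*t = 0.069 * 27 = 1.863
exp(1.863) = 6.44304
N = 309 * 6.44304 = 1990.90 ≈ 1991

1991


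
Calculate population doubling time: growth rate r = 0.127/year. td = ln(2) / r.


td = ln(2) / 0.127 = 0.693147 / 0.127 = 5.45785 ≈ 5.5 years

5.5 years


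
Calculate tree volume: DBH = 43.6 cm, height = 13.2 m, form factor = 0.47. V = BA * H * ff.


(D/200)^2 = (43.6/200)^2 = 0.218^2 = 0.047524
BA = 3.141593 * 0.047524 = 0.149301 m^2
V = 0.149301 * 13.2 * 0.47 = 0.926263 ≈ 0.926 m^3

0.926 m^3


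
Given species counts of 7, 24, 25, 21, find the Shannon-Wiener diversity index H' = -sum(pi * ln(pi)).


Total N = 7 + 24 + 25 + 21 = 77
Per-species terms:
  p = 7/77 = 0.090909; ln(p) = -2.397896; p*ln(p) = 0.090909 * (-2.397896) = -0.217990
  p = 24/77 = 0.311688; ln(p) = -1.165753; p*ln(p) = 0.311688 * (-1.165753) = -0.363351
  p = 25/77 = 0.324675; ln(p) = -1.124931; p*ln(p) = 0.324675 * (-1.124931) = -0.365237
  p = 21/77 = 0.272727; ln(p) = -1.299284; p*ln(p) = 0.272727 * (-1.299284) = -0.354350
sum(p*ln(p)) = (-0.217990) + (-0.363351) + (-0.365237) + (-0.354350) = -1.300928
H' = -(-1.300928) = 1.300928 ≈ 1.3009

1.3009


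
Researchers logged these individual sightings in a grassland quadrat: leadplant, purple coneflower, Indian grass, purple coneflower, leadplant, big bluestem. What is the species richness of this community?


Total individuals logged = 6
Distinct species (count of individuals): leadplant (2), purple coneflower (2), Indian grass (1), big bluestem (1)
Species richness = number of distinct species = 4

4


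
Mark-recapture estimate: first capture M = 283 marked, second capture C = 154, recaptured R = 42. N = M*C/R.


N = M * C / R = 283 * 154 / 42 = 43582 / 42 = 1037.67 ≈ 1038

1038 individuals


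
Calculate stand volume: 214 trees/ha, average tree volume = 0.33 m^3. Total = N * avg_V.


V_stand = 214 * 0.33 = 70.62 ≈ 70.6 m^3/ha

70.6 m^3/ha


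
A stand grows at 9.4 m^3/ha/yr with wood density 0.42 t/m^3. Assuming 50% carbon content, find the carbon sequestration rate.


C = 9.4 * 0.42 * 0.5 = 1.974 ≈ 1.97 t C/ha/yr

1.97 t C/ha/yr


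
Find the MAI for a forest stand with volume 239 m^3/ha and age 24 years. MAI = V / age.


MAI = 239 / 24 = 9.9583 ≈ 9.96 m^3/ha/yr

9.96 m^3/ha/yr
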